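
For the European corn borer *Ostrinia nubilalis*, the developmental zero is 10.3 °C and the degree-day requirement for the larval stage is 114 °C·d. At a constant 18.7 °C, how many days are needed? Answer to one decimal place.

Daily accumulation = 18.7 − 10.3 = 8.4 DD/day.
Duration = 114 / 8.4 = 13.571 ≈ 13.6 days.

13.6 days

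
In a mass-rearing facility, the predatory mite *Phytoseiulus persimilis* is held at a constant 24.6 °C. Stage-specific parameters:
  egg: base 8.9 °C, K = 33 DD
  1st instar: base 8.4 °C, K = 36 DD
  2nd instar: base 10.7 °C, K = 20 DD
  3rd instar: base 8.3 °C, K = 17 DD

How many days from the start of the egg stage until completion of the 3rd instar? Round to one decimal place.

6.8 days

egg: 33 / (24.6 − 8.9) = 33 / 15.7 = 2.102 d.
1st instar: 36 / (24.6 − 8.4) = 36 / 16.2 = 2.222 d.
2nd instar: 20 / (24.6 − 10.7) = 20 / 13.9 = 1.439 d.
3rd instar: 17 / (24.6 − 8.3) = 17 / 16.3 = 1.043 d.
Sum = 6.806 ≈ 6.8 days.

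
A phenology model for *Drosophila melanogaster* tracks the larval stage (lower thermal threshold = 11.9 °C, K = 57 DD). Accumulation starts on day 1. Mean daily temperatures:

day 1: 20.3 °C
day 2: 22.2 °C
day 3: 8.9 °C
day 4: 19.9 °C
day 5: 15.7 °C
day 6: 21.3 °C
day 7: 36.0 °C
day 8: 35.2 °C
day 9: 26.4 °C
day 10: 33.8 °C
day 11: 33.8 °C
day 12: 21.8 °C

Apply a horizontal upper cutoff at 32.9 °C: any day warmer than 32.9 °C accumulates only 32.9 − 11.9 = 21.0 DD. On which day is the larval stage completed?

Daily DD above 11.9 °C (capped at 21.0): 8.4, 10.3, 0.0, 8.0, 3.8, 9.4, 21.0, 21.0, 14.5, 21.0, 21.0, 9.9.
Cumulative: 8.4, 18.7, 18.7, 26.7, 30.5, 39.9, 60.9, 81.9, 96.4, 117.4, 138.4, 148.3.
The total first reaches 57 DD on day 7.

day 7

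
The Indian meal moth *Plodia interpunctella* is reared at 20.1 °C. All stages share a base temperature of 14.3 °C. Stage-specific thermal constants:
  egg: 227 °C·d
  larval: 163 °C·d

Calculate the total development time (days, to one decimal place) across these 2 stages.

Daily accumulation at 20.1 °C = 20.1 − 14.3 = 5.8 DD/day.
Total K = 227 + 163 = 390 DD.
Total duration = 390 / 5.8 = 67.241 ≈ 67.2 days.

67.2 days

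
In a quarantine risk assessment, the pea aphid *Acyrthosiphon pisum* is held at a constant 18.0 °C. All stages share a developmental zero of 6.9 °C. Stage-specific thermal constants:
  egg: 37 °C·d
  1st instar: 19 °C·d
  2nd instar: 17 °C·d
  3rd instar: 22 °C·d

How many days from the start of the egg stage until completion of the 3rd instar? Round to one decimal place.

Daily accumulation at 18.0 °C = 18.0 − 6.9 = 11.1 DD/day.
Total K = 37 + 19 + 17 + 22 = 95 DD.
Total duration = 95 / 11.1 = 8.559 ≈ 8.6 days.

8.6 days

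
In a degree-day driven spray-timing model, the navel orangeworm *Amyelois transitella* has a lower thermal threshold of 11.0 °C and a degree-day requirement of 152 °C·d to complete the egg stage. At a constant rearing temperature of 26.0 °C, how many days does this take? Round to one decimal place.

Daily accumulation = 26.0 − 11.0 = 15.0 DD/day.
Duration = 152 / 15.0 = 10.133 ≈ 10.1 days.

10.1 days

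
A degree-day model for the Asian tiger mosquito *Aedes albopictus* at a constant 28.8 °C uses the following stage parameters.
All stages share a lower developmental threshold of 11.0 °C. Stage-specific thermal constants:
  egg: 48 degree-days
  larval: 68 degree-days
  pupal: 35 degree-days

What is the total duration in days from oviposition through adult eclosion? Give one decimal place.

8.5 days

Daily accumulation at 28.8 °C = 28.8 − 11.0 = 17.8 DD/day.
Total K = 48 + 68 + 35 = 151 DD.
Total duration = 151 / 17.8 = 8.483 ≈ 8.5 days.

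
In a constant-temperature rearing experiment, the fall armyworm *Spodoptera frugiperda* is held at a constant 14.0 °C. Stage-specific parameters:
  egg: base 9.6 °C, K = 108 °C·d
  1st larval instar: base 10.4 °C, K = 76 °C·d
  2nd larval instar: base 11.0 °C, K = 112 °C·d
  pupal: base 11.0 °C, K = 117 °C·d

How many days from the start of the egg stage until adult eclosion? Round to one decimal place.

egg: 108 / (14.0 − 9.6) = 108 / 4.4 = 24.545 d.
1st larval instar: 76 / (14.0 − 10.4) = 76 / 3.6 = 21.111 d.
2nd larval instar: 112 / (14.0 − 11.0) = 112 / 3.0 = 37.333 d.
pupal: 117 / (14.0 − 11.0) = 117 / 3.0 = 39.000 d.
Sum = 121.990 ≈ 122.0 days.

122.0 days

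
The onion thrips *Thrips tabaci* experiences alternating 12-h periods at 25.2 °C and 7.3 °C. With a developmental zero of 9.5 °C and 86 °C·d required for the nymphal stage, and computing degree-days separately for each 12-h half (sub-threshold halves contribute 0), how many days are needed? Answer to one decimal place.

Day half: max(0, 25.2 − 9.5) × 0.5 = 15.7 × 0.5 = 7.85 DD.
Night half: max(0, 7.3 − 9.5) × 0.5 = 0.0 × 0.5 = 0.00 DD.
Per 24 h: 7.85 DD/day.
Duration = 86 / 7.85 = 10.955 ≈ 11.0 days.

11.0 days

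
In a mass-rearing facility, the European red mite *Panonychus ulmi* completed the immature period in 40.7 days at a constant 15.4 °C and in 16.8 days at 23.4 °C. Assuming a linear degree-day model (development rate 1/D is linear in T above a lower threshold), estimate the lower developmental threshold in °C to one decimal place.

Equal thermal constants: D₁(T₁ − T_b) = D₂(T₂ − T_b).
40.7·(15.4 − T_b) = 16.8·(23.4 − T_b)
T_b = (40.7·15.4 − 16.8·23.4) / (40.7 − 16.8) = 233.66 / 23.9 = 9.777 °C ≈ 9.8 °C.

9.8 °C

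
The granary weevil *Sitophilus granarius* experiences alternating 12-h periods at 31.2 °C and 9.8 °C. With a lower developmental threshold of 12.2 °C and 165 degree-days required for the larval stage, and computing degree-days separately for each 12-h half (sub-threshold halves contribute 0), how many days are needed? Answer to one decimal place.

Day half: max(0, 31.2 − 12.2) × 0.5 = 19.0 × 0.5 = 9.50 DD.
Night half: max(0, 9.8 − 12.2) × 0.5 = 0.0 × 0.5 = 0.00 DD.
Per 24 h: 9.50 DD/day.
Duration = 165 / 9.50 = 17.368 ≈ 17.4 days.

17.4 days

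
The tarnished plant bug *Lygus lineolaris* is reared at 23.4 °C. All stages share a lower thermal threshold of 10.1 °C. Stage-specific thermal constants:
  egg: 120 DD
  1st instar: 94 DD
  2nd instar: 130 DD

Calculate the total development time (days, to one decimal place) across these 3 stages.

Daily accumulation at 23.4 °C = 23.4 − 10.1 = 13.3 DD/day.
Total K = 120 + 94 + 130 = 344 DD.
Total duration = 344 / 13.3 = 25.865 ≈ 25.9 days.

25.9 days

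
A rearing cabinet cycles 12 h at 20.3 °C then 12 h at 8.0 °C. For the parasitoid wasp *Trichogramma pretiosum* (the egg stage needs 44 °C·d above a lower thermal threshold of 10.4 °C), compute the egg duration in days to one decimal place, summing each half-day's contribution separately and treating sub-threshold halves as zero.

Day half: max(0, 20.3 − 10.4) × 0.5 = 9.9 × 0.5 = 4.95 DD.
Night half: max(0, 8.0 − 10.4) × 0.5 = 0.0 × 0.5 = 0.00 DD.
Per 24 h: 4.95 DD/day.
Duration = 44 / 4.95 = 8.889 ≈ 8.9 days.

8.9 days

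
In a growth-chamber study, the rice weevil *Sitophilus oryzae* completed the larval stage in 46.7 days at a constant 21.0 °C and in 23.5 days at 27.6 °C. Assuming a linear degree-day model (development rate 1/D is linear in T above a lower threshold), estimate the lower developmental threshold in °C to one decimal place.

Under the model K = D·(T − T_b), so D₁·(T₁ − T_b) = D₂·(T₂ − T_b).
46.7·(21.0 − T_b) = 23.5·(27.6 − T_b)
T_b = (46.7·21.0 − 23.5·27.6) / (46.7 − 23.5) = 332.10 / 23.2 = 14.315 °C ≈ 14.3 °C.

14.3 °C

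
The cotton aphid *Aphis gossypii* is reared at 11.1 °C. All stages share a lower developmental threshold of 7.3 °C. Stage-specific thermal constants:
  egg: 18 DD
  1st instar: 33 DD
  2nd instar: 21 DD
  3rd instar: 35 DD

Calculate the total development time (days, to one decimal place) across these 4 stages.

28.2 days

Daily accumulation at 11.1 °C = 11.1 − 7.3 = 3.8 DD/day.
Total K = 18 + 33 + 21 + 35 = 107 DD.
Total duration = 107 / 3.8 = 28.158 ≈ 28.2 days.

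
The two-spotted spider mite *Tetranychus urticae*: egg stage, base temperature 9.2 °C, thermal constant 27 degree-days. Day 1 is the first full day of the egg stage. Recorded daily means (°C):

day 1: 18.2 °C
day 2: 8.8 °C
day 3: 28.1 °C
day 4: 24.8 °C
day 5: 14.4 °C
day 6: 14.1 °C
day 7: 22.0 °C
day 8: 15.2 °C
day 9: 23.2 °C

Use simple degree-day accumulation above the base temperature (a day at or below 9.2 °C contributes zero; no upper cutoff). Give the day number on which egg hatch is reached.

day 3

Daily DD above 9.2 °C: 9.0, 0.0, 18.9, 15.6, 5.2, 4.9, 12.8, 6.0, 14.0.
Cumulative: 9.0, 9.0, 27.9, 43.5, 48.7, 53.6, 66.4, 72.4, 86.4.
The total first reaches 27 DD on day 3.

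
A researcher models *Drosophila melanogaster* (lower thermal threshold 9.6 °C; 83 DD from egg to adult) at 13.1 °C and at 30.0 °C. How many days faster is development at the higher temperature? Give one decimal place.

At 13.1 °C: 83 / (13.1 − 9.6) = 83 / 3.5 = 23.714 d.
At 30.0 °C: 83 / (30.0 − 9.6) = 83 / 20.4 = 4.069 d.
Difference = |23.714 − 4.069| = 19.646 ≈ 19.6 days.

19.6 days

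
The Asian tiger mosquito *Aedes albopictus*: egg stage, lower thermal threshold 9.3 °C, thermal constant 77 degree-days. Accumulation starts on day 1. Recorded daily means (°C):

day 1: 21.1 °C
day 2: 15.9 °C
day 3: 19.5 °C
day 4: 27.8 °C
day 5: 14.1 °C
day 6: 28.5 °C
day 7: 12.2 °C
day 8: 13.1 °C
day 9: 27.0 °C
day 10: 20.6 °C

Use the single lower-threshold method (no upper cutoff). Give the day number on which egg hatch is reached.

Daily DD above 9.3 °C: 11.8, 6.6, 10.2, 18.5, 4.8, 19.2, 2.9, 3.8, 17.7, 11.3.
Cumulative: 11.8, 18.4, 28.6, 47.1, 51.9, 71.1, 74.0, 77.8, 95.5, 106.8.
The total first reaches 77 DD on day 8.

day 8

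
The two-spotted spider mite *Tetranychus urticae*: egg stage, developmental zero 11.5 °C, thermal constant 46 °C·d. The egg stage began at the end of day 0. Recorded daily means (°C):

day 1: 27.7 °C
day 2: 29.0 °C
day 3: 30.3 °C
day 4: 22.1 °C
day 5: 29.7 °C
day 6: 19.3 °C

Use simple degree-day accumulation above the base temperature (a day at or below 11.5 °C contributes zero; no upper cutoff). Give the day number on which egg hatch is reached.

day 3

Daily DD above 11.5 °C: 16.2, 17.5, 18.8, 10.6, 18.2, 7.8.
Cumulative: 16.2, 33.7, 52.5, 63.1, 81.3, 89.1.
The total first reaches 46 DD on day 3.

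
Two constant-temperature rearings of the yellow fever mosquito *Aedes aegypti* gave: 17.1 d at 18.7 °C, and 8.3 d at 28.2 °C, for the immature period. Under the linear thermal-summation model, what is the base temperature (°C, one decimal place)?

9.7 °C

Equal thermal constants: D₁(T₁ − T_b) = D₂(T₂ − T_b).
17.1·(18.7 − T_b) = 8.3·(28.2 − T_b)
T_b = (17.1·18.7 − 8.3·28.2) / (17.1 − 8.3) = 85.71 / 8.8 = 9.740 °C ≈ 9.7 °C.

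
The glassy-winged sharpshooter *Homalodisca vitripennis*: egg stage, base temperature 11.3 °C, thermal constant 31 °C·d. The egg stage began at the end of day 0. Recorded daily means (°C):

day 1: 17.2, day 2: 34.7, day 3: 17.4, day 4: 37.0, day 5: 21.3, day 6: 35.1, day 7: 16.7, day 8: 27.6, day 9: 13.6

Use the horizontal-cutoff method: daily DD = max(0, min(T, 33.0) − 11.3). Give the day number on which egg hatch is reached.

Daily DD above 11.3 °C (capped at 21.7): 5.9, 21.7, 6.1, 21.7, 10.0, 21.7, 5.4, 16.3, 2.3.
Cumulative: 5.9, 27.6, 33.7, 55.4, 65.4, 87.1, 92.5, 108.8, 111.1.
The total first reaches 31 DD on day 3.

day 3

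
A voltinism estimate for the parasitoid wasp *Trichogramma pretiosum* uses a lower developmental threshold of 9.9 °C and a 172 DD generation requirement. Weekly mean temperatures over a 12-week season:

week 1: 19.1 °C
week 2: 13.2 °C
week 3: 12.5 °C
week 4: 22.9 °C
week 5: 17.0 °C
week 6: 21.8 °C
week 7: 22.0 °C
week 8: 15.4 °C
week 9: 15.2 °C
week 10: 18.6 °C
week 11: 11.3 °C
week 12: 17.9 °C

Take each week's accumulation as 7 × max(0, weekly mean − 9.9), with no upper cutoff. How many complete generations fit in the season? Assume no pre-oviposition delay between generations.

3 generations

Weekly DD (7 × max(0, T̄ − 9.9)): 64.4, 23.1, 18.2, 91.0, 49.7, 83.3, 84.7, 38.5, 37.1, 60.9, 9.8, 56.0.
Season total = 616.7 DD.
Complete generations = ⌊616.7 / 172⌋ = 3.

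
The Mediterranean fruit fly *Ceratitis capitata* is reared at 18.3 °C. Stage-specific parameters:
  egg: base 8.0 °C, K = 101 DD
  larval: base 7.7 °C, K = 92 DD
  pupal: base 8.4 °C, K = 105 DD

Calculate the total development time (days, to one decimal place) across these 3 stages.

egg: 101 / (18.3 − 8.0) = 101 / 10.3 = 9.806 d.
larval: 92 / (18.3 − 7.7) = 92 / 10.6 = 8.679 d.
pupal: 105 / (18.3 − 8.4) = 105 / 9.9 = 10.606 d.
Sum = 29.091 ≈ 29.1 days.

29.1 days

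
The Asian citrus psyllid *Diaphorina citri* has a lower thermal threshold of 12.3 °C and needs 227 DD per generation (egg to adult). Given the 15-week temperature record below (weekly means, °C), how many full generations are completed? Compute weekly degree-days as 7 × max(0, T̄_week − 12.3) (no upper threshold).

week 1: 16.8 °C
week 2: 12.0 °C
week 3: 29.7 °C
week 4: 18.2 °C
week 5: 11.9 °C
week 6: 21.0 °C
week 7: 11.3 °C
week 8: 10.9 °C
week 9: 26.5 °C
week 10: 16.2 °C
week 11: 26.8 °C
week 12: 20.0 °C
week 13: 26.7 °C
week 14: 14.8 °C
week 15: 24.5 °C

3 generations

Weekly DD (7 × max(0, T̄ − 12.3)): 31.5, 0.0, 121.8, 41.3, 0.0, 60.9, 0.0, 0.0, 99.4, 27.3, 101.5, 53.9, 100.8, 17.5, 85.4.
Season total = 741.3 DD.
Complete generations = ⌊741.3 / 227⌋ = 3.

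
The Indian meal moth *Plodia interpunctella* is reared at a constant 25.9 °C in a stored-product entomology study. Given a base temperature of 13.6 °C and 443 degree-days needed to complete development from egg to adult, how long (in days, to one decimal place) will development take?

Daily accumulation = 25.9 − 13.6 = 12.3 DD/day.
Duration = 443 / 12.3 = 36.016 ≈ 36.0 days.

36.0 days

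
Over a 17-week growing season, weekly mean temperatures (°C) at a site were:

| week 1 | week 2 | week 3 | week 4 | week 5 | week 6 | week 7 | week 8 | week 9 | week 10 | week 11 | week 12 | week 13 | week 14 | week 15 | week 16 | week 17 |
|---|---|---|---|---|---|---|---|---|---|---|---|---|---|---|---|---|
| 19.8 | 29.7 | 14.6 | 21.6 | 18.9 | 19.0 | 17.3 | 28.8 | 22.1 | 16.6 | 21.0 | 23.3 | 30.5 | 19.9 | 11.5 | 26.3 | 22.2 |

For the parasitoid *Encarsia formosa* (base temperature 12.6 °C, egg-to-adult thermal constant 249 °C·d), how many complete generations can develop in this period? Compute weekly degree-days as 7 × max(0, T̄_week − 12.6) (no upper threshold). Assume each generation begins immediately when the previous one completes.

Weekly DD (7 × max(0, T̄ − 12.6)): 50.4, 119.7, 14.0, 63.0, 44.1, 44.8, 32.9, 113.4, 66.5, 28.0, 58.8, 74.9, 125.3, 51.1, 0.0, 95.9, 67.2.
Season total = 1050.0 DD.
Complete generations = ⌊1050.0 / 249⌋ = 4.

4 generations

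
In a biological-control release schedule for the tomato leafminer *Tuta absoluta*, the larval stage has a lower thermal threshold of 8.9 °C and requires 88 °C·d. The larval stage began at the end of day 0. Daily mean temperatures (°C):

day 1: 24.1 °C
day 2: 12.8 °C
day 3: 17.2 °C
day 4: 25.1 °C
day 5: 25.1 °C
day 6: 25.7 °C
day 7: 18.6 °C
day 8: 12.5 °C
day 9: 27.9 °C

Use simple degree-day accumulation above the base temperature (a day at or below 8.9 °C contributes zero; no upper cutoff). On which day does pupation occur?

day 8

Daily DD above 8.9 °C: 15.2, 3.9, 8.3, 16.2, 16.2, 16.8, 9.7, 3.6, 19.0.
Cumulative: 15.2, 19.1, 27.4, 43.6, 59.8, 76.6, 86.3, 89.9, 108.9.
The total first reaches 88 DD on day 8.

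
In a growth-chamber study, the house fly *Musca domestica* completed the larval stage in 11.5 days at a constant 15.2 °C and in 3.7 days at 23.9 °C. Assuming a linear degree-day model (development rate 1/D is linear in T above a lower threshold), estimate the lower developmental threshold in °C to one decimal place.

Linear rate model ⇒ the product D·(T − T_b) is constant across temperatures.
11.5·(15.2 − T_b) = 3.7·(23.9 − T_b)
T_b = (11.5·15.2 − 3.7·23.9) / (11.5 − 3.7) = 86.37 / 7.8 = 11.073 °C ≈ 11.1 °C.

11.1 °C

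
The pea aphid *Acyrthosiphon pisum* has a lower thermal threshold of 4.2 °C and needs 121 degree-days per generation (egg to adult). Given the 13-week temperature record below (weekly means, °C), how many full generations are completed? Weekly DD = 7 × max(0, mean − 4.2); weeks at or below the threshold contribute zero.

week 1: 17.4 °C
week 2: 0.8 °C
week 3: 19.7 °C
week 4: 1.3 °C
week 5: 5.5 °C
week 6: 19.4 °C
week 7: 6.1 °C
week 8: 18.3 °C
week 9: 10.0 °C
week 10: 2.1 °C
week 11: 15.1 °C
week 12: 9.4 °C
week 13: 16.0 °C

Weekly DD (7 × max(0, T̄ − 4.2)): 92.4, 0.0, 108.5, 0.0, 9.1, 106.4, 13.3, 98.7, 40.6, 0.0, 76.3, 36.4, 82.6.
Season total = 664.3 DD.
Complete generations = ⌊664.3 / 121⌋ = 5.

5 generations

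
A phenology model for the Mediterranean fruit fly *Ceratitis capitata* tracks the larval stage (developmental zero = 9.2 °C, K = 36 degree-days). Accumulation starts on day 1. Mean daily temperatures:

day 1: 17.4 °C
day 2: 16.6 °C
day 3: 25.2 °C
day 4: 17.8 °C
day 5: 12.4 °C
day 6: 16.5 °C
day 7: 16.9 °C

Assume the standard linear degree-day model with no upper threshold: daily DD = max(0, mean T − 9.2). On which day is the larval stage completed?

Daily DD above 9.2 °C: 8.2, 7.4, 16.0, 8.6, 3.2, 7.3, 7.7.
Cumulative: 8.2, 15.6, 31.6, 40.2, 43.4, 50.7, 58.4.
The total first reaches 36 DD on day 4.

day 4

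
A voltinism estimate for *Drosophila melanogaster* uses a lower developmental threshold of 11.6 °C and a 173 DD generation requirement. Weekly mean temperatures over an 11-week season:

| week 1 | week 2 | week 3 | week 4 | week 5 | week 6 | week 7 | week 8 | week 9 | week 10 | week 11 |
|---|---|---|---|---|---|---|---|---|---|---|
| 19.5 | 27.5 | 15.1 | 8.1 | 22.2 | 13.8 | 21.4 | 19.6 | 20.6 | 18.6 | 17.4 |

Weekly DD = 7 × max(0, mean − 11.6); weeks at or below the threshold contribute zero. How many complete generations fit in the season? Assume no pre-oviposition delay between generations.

3 generations

Weekly DD (7 × max(0, T̄ − 11.6)): 55.3, 111.3, 24.5, 0.0, 74.2, 15.4, 68.6, 56.0, 63.0, 49.0, 40.6.
Season total = 557.9 DD.
Complete generations = ⌊557.9 / 173⌋ = 3.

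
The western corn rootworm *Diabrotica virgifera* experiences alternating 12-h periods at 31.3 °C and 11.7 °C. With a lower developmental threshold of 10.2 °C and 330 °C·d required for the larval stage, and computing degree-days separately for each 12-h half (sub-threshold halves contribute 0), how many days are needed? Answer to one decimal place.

Day half: max(0, 31.3 − 10.2) × 0.5 = 21.1 × 0.5 = 10.55 DD.
Night half: max(0, 11.7 − 10.2) × 0.5 = 1.5 × 0.5 = 0.75 DD.
Per 24 h: 11.30 DD/day.
Duration = 330 / 11.30 = 29.204 ≈ 29.2 days.

29.2 days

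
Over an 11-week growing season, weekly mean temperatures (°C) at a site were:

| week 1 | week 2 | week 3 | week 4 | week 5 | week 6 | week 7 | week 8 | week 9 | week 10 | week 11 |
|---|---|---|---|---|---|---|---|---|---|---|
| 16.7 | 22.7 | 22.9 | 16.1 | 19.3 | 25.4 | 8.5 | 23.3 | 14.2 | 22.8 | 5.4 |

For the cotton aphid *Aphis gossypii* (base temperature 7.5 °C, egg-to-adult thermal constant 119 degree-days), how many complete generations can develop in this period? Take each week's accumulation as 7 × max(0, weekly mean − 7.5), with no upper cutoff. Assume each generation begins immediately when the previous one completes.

Weekly DD (7 × max(0, T̄ − 7.5)): 64.4, 106.4, 107.8, 60.2, 82.6, 125.3, 7.0, 110.6, 46.9, 107.1, 0.0.
Season total = 818.3 DD.
Complete generations = ⌊818.3 / 119⌋ = 6.

6 generations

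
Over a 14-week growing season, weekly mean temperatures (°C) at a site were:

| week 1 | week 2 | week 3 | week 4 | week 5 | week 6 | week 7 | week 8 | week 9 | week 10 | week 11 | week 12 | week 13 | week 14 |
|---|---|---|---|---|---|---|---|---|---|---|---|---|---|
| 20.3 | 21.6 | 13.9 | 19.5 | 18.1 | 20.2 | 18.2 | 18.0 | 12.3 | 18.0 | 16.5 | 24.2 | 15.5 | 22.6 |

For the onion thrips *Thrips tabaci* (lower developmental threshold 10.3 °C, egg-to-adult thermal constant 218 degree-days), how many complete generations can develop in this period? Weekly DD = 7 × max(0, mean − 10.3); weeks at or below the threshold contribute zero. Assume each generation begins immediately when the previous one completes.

3 generations

Weekly DD (7 × max(0, T̄ − 10.3)): 70.0, 79.1, 25.2, 64.4, 54.6, 69.3, 55.3, 53.9, 14.0, 53.9, 43.4, 97.3, 36.4, 86.1.
Season total = 802.9 DD.
Complete generations = ⌊802.9 / 218⌋ = 3.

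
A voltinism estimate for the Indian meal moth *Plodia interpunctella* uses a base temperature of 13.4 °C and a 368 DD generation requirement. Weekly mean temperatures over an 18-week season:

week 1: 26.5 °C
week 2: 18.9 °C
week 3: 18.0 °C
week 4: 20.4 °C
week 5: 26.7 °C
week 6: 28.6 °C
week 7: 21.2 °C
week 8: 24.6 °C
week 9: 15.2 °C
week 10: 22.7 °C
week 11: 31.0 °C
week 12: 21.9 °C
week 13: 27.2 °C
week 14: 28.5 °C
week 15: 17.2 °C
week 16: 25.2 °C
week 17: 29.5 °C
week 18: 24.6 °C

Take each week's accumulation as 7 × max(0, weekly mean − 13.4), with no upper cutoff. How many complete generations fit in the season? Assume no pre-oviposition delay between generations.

3 generations

Weekly DD (7 × max(0, T̄ − 13.4)): 91.7, 38.5, 32.2, 49.0, 93.1, 106.4, 54.6, 78.4, 12.6, 65.1, 123.2, 59.5, 96.6, 105.7, 26.6, 82.6, 112.7, 78.4.
Season total = 1306.9 DD.
Complete generations = ⌊1306.9 / 368⌋ = 3.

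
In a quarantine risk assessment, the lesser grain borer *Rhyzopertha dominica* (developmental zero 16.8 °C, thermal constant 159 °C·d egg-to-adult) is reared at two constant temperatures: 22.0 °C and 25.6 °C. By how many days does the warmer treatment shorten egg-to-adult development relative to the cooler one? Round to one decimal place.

12.5 days

At 22.0 °C: 159 / (22.0 − 16.8) = 159 / 5.2 = 30.577 d.
At 25.6 °C: 159 / (25.6 − 16.8) = 159 / 8.8 = 18.068 d.
Difference = |30.577 − 18.068| = 12.509 ≈ 12.5 days.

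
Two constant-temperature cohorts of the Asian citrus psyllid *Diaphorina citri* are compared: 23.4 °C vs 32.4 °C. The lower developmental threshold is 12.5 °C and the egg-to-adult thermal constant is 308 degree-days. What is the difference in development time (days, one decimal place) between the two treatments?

12.8 days

At 23.4 °C: 308 / (23.4 − 12.5) = 308 / 10.9 = 28.257 d.
At 32.4 °C: 308 / (32.4 − 12.5) = 308 / 19.9 = 15.477 d.
Difference = |28.257 − 15.477| = 12.779 ≈ 12.8 days.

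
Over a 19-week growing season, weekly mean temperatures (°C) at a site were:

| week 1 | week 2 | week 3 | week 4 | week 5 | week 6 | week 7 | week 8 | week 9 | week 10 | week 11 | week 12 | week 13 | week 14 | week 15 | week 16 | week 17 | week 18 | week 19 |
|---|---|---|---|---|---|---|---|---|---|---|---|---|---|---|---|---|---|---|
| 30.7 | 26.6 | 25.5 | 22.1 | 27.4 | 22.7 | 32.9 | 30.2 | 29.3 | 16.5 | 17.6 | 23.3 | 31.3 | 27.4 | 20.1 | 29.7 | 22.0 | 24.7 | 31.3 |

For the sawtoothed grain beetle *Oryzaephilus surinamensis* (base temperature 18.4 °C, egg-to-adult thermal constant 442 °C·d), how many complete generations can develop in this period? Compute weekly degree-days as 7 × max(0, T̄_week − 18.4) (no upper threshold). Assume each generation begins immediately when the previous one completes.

2 generations

Weekly DD (7 × max(0, T̄ − 18.4)): 86.1, 57.4, 49.7, 25.9, 63.0, 30.1, 101.5, 82.6, 76.3, 0.0, 0.0, 34.3, 90.3, 63.0, 11.9, 79.1, 25.2, 44.1, 90.3.
Season total = 1010.8 DD.
Complete generations = ⌊1010.8 / 442⌋ = 2.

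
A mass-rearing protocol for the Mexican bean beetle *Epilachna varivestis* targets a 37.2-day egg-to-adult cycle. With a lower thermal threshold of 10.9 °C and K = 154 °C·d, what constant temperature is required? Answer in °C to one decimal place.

Required daily accumulation = 154 / 37.2 = 4.140 DD/day.
T = T_base + 4.140 = 10.9 + 4.140 = 15.040 ≈ 15.0 °C.

15.0 °C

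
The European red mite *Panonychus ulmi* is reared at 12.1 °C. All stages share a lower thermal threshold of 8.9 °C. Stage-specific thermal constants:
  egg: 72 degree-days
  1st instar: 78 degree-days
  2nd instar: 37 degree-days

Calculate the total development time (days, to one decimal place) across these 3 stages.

58.4 days

Daily accumulation at 12.1 °C = 12.1 − 8.9 = 3.2 DD/day.
Total K = 72 + 78 + 37 = 187 DD.
Total duration = 187 / 3.2 = 58.438 ≈ 58.4 days.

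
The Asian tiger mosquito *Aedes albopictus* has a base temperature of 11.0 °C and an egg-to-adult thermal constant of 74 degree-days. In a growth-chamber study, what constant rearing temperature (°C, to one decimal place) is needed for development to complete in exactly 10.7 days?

17.9 °C

Required daily accumulation = 74 / 10.7 = 6.916 DD/day.
T = T_base + 6.916 = 11.0 + 6.916 = 17.916 ≈ 17.9 °C.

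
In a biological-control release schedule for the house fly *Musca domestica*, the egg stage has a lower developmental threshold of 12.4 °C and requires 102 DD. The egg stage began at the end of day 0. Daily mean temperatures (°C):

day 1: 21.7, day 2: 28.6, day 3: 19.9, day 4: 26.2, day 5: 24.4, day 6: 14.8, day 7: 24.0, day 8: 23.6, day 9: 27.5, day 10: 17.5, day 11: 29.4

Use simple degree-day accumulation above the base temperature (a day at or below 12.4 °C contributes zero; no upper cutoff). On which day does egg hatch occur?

day 10

Daily DD above 12.4 °C: 9.3, 16.2, 7.5, 13.8, 12.0, 2.4, 11.6, 11.2, 15.1, 5.1, 17.0.
Cumulative: 9.3, 25.5, 33.0, 46.8, 58.8, 61.2, 72.8, 84.0, 99.1, 104.2, 121.2.
The total first reaches 102 DD on day 10.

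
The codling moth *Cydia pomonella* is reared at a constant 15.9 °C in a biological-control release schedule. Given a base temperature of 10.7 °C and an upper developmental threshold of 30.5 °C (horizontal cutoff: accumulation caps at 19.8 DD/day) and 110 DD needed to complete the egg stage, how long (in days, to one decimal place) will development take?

Daily accumulation = 15.9 − 10.7 = 5.2 DD/day.
Duration = 110 / 5.2 = 21.154 ≈ 21.2 days.

21.2 days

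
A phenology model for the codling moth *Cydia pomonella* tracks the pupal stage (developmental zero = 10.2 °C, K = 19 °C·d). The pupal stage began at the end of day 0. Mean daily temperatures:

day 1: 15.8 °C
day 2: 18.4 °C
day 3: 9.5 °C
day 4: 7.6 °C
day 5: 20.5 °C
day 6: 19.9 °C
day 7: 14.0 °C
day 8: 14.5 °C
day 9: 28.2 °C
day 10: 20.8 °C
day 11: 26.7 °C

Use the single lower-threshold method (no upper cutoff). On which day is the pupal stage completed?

Daily DD above 10.2 °C: 5.6, 8.2, 0.0, 0.0, 10.3, 9.7, 3.8, 4.3, 18.0, 10.6, 16.5.
Cumulative: 5.6, 13.8, 13.8, 13.8, 24.1, 33.8, 37.6, 41.9, 59.9, 70.5, 87.0.
The total first reaches 19 DD on day 5.

day 5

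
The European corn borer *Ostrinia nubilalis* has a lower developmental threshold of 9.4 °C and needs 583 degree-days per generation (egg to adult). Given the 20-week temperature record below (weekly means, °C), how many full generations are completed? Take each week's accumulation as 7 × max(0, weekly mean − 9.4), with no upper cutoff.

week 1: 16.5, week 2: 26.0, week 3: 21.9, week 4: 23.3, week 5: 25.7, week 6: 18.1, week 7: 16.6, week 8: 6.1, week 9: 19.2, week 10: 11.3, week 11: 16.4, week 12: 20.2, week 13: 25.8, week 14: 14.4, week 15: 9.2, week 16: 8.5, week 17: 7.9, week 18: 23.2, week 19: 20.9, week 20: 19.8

Weekly DD (7 × max(0, T̄ − 9.4)): 49.7, 116.2, 87.5, 97.3, 114.1, 60.9, 50.4, 0.0, 68.6, 13.3, 49.0, 75.6, 114.8, 35.0, 0.0, 0.0, 0.0, 96.6, 80.5, 72.8.
Season total = 1182.3 DD.
Complete generations = ⌊1182.3 / 583⌋ = 2.

2 generations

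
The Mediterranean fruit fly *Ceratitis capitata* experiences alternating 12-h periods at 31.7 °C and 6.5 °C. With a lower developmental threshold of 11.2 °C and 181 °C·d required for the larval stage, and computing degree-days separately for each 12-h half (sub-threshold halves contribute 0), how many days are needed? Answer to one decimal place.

17.7 days

Day half: max(0, 31.7 − 11.2) × 0.5 = 20.5 × 0.5 = 10.25 DD.
Night half: max(0, 6.5 − 11.2) × 0.5 = 0.0 × 0.5 = 0.00 DD.
Per 24 h: 10.25 DD/day.
Duration = 181 / 10.25 = 17.659 ≈ 17.7 days.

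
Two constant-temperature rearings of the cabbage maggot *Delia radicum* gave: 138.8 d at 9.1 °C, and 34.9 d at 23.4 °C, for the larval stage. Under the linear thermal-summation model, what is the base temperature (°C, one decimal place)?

4.3 °C

Under the model K = D·(T − T_b), so D₁·(T₁ − T_b) = D₂·(T₂ − T_b).
138.8·(9.1 − T_b) = 34.9·(23.4 − T_b)
T_b = (138.8·9.1 − 34.9·23.4) / (138.8 − 34.9) = 446.42 / 103.9 = 4.297 °C ≈ 4.3 °C.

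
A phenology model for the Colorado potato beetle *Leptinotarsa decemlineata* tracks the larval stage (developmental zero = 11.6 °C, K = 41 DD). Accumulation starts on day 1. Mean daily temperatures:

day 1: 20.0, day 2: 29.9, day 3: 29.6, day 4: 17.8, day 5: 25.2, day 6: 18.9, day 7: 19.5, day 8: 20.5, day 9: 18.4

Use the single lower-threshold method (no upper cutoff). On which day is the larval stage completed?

Daily DD above 11.6 °C: 8.4, 18.3, 18.0, 6.2, 13.6, 7.3, 7.9, 8.9, 6.8.
Cumulative: 8.4, 26.7, 44.7, 50.9, 64.5, 71.8, 79.7, 88.6, 95.4.
The total first reaches 41 DD on day 3.

day 3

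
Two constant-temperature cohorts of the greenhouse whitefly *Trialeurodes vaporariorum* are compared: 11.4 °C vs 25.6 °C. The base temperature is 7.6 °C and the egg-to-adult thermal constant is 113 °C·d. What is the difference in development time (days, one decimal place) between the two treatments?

At 11.4 °C: 113 / (11.4 − 7.6) = 113 / 3.8 = 29.737 d.
At 25.6 °C: 113 / (25.6 − 7.6) = 113 / 18.0 = 6.278 d.
Difference = |29.737 − 6.278| = 23.459 ≈ 23.5 days.

23.5 days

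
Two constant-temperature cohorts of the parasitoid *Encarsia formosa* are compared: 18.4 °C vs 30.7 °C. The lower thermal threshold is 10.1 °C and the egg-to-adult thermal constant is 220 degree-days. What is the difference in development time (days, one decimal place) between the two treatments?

At 18.4 °C: 220 / (18.4 − 10.1) = 220 / 8.3 = 26.506 d.
At 30.7 °C: 220 / (30.7 − 10.1) = 220 / 20.6 = 10.680 d.
Difference = |26.506 − 10.680| = 15.826 ≈ 15.8 days.

15.8 days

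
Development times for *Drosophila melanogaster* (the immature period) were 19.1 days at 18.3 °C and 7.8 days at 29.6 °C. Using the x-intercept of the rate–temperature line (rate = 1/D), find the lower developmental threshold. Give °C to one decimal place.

10.5 °C

Equal thermal constants: D₁(T₁ − T_b) = D₂(T₂ − T_b).
19.1·(18.3 − T_b) = 7.8·(29.6 − T_b)
T_b = (19.1·18.3 − 7.8·29.6) / (19.1 − 7.8) = 118.65 / 11.3 = 10.500 °C ≈ 10.5 °C.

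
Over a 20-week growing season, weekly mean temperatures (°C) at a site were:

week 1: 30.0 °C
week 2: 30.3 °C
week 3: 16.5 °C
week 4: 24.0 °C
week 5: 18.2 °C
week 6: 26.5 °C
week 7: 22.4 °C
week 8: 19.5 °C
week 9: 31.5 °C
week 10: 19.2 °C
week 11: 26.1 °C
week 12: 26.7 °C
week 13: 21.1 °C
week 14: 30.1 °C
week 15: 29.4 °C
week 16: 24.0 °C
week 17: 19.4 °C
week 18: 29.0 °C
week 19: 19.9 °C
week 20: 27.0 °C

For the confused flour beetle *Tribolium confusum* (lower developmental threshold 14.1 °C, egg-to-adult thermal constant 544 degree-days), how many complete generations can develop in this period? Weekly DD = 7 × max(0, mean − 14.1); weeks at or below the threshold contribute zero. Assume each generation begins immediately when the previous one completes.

2 generations

Weekly DD (7 × max(0, T̄ − 14.1)): 111.3, 113.4, 16.8, 69.3, 28.7, 86.8, 58.1, 37.8, 121.8, 35.7, 84.0, 88.2, 49.0, 112.0, 107.1, 69.3, 37.1, 104.3, 40.6, 90.3.
Season total = 1461.6 DD.
Complete generations = ⌊1461.6 / 544⌋ = 2.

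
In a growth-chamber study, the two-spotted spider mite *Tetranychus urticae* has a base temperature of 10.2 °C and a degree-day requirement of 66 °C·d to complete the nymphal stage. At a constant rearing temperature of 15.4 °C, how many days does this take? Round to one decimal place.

12.7 days

Daily accumulation = 15.4 − 10.2 = 5.2 DD/day.
Duration = 66 / 5.2 = 12.692 ≈ 12.7 days.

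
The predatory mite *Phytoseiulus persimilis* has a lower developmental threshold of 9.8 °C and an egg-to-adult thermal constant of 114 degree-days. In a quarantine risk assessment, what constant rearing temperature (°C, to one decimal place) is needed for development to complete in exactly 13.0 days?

18.6 °C

Required daily accumulation = 114 / 13.0 = 8.769 DD/day.
T = T_base + 8.769 = 9.8 + 8.769 = 18.569 ≈ 18.6 °C.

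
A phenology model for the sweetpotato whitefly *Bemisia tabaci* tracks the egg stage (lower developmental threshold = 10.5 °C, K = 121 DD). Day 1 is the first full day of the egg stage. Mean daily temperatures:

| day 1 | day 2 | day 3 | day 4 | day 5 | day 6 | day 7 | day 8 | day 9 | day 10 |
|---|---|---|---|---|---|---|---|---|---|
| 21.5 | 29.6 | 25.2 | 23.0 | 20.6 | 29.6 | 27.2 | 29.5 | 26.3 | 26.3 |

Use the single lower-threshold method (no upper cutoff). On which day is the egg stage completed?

Daily DD above 10.5 °C: 11.0, 19.1, 14.7, 12.5, 10.1, 19.1, 16.7, 19.0, 15.8, 15.8.
Cumulative: 11.0, 30.1, 44.8, 57.3, 67.4, 86.5, 103.2, 122.2, 138.0, 153.8.
The total first reaches 121 DD on day 8.

day 8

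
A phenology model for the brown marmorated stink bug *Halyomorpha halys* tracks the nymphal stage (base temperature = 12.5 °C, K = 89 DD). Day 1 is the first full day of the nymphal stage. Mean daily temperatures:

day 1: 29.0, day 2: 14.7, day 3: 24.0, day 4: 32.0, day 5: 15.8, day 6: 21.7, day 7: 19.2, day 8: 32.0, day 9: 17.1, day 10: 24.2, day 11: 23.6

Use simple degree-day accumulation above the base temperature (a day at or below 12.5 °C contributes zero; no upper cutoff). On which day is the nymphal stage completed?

Daily DD above 12.5 °C: 16.5, 2.2, 11.5, 19.5, 3.3, 9.2, 6.7, 19.5, 4.6, 11.7, 11.1.
Cumulative: 16.5, 18.7, 30.2, 49.7, 53.0, 62.2, 68.9, 88.4, 93.0, 104.7, 115.8.
The total first reaches 89 DD on day 9.

day 9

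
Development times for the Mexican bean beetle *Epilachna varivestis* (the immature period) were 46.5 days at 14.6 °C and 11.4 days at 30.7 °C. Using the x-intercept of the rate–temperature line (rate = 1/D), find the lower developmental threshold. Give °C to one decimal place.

9.4 °C

Under the model K = D·(T − T_b), so D₁·(T₁ − T_b) = D₂·(T₂ − T_b).
46.5·(14.6 − T_b) = 11.4·(30.7 − T_b)
T_b = (46.5·14.6 − 11.4·30.7) / (46.5 − 11.4) = 328.92 / 35.1 = 9.371 °C ≈ 9.4 °C.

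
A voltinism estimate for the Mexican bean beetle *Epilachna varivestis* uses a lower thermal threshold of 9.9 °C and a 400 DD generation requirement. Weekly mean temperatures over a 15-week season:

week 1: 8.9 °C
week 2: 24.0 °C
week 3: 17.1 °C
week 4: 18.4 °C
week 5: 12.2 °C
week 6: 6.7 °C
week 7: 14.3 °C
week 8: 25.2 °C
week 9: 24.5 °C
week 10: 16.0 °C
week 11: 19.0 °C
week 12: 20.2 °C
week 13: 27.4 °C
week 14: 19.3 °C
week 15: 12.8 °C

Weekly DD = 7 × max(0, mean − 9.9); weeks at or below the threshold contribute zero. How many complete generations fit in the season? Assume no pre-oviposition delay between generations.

Weekly DD (7 × max(0, T̄ − 9.9)): 0.0, 98.7, 50.4, 59.5, 16.1, 0.0, 30.8, 107.1, 102.2, 42.7, 63.7, 72.1, 122.5, 65.8, 20.3.
Season total = 851.9 DD.
Complete generations = ⌊851.9 / 400⌋ = 2.

2 generations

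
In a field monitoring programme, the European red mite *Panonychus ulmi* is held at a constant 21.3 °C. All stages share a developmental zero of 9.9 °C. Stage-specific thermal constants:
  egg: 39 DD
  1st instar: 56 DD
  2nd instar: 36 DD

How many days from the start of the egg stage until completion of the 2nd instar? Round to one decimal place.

11.5 days

Daily accumulation at 21.3 °C = 21.3 − 9.9 = 11.4 DD/day.
Total K = 39 + 56 + 36 = 131 DD.
Total duration = 131 / 11.4 = 11.491 ≈ 11.5 days.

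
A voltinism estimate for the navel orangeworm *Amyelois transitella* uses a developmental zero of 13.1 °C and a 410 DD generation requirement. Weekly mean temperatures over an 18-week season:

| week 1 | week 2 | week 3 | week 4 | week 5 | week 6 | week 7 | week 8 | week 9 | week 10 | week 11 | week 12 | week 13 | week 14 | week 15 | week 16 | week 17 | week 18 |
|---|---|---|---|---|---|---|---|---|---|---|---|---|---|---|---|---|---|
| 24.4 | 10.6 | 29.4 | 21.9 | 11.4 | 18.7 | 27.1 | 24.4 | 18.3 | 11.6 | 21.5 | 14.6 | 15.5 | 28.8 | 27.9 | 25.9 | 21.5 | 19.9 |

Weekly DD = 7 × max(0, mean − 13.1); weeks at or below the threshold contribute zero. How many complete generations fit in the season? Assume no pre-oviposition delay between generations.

2 generations

Weekly DD (7 × max(0, T̄ − 13.1)): 79.1, 0.0, 114.1, 61.6, 0.0, 39.2, 98.0, 79.1, 36.4, 0.0, 58.8, 10.5, 16.8, 109.9, 103.6, 89.6, 58.8, 47.6.
Season total = 1003.1 DD.
Complete generations = ⌊1003.1 / 410⌋ = 2.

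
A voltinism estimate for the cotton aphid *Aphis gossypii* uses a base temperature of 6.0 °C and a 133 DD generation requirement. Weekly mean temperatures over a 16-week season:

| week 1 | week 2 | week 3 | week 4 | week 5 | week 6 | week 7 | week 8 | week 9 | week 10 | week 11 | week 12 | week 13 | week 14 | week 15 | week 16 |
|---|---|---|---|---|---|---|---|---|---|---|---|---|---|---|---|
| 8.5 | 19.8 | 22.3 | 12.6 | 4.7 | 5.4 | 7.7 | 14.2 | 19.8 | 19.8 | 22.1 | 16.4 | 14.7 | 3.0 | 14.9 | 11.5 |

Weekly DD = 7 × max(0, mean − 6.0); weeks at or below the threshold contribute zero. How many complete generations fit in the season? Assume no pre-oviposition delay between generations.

6 generations

Weekly DD (7 × max(0, T̄ − 6.0)): 17.5, 96.6, 114.1, 46.2, 0.0, 0.0, 11.9, 57.4, 96.6, 96.6, 112.7, 72.8, 60.9, 0.0, 62.3, 38.5.
Season total = 884.1 DD.
Complete generations = ⌊884.1 / 133⌋ = 6.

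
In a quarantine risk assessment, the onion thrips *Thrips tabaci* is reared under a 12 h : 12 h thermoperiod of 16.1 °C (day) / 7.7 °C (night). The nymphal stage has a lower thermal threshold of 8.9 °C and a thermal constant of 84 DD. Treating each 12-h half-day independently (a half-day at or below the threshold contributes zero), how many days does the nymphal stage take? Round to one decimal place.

Day half: max(0, 16.1 − 8.9) × 0.5 = 7.2 × 0.5 = 3.60 DD.
Night half: max(0, 7.7 − 8.9) × 0.5 = 0.0 × 0.5 = 0.00 DD.
Per 24 h: 3.60 DD/day.
Duration = 84 / 3.60 = 23.333 ≈ 23.3 days.

23.3 days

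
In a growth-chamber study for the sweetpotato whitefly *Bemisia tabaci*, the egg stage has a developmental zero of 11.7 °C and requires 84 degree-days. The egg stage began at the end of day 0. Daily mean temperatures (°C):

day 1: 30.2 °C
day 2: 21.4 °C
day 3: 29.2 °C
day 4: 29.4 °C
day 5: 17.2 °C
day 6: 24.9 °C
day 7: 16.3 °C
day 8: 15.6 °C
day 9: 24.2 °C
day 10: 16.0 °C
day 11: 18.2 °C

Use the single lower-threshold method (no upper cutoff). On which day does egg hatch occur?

day 7

Daily DD above 11.7 °C: 18.5, 9.7, 17.5, 17.7, 5.5, 13.2, 4.6, 3.9, 12.5, 4.3, 6.5.
Cumulative: 18.5, 28.2, 45.7, 63.4, 68.9, 82.1, 86.7, 90.6, 103.1, 107.4, 113.9.
The total first reaches 84 DD on day 7.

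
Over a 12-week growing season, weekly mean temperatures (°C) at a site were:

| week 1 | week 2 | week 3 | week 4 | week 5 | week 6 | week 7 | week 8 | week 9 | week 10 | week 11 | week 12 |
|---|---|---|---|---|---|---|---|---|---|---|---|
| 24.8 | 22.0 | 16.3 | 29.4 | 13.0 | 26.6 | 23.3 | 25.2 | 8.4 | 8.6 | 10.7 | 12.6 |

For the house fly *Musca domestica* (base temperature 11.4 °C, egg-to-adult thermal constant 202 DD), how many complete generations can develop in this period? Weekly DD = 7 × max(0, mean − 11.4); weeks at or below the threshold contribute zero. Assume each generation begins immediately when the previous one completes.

Weekly DD (7 × max(0, T̄ − 11.4)): 93.8, 74.2, 34.3, 126.0, 11.2, 106.4, 83.3, 96.6, 0.0, 0.0, 0.0, 8.4.
Season total = 634.2 DD.
Complete generations = ⌊634.2 / 202⌋ = 3.

3 generations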